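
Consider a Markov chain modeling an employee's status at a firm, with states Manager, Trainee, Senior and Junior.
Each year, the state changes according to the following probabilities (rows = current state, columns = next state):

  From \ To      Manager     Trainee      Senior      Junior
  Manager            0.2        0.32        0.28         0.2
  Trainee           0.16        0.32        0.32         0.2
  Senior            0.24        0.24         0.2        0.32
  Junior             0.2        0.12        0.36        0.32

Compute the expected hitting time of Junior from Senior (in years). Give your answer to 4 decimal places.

3.8256

Let t(s) be the expected number of years to first reach Junior from state s, with t(Junior) = 0. Conditioning on the first year:
t(Manager) = 1 + 0.2·t(Manager) + 0.32·t(Trainee) + 0.28·t(Senior)
t(Trainee) = 1 + 0.16·t(Manager) + 0.32·t(Trainee) + 0.32·t(Senior)
t(Senior) = 1 + 0.24·t(Manager) + 0.24·t(Trainee) + 0.2·t(Senior)
Solving: t(Manager) = 4.3022, t(Trainee) = 4.2832, t(Senior) = 3.8256.
Expected years from Senior to Junior: 3.8256.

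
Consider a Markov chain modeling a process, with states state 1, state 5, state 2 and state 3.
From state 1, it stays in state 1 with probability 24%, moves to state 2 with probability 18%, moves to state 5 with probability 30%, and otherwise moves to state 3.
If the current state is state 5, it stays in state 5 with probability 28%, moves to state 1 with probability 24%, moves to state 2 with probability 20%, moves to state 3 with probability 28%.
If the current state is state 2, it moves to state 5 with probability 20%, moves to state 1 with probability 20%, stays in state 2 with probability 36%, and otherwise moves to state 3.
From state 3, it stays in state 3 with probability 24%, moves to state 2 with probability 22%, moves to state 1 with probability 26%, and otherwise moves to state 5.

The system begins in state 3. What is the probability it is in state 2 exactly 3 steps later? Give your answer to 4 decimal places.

0.2381

Propagate the distribution vector 3 steps from state 3.
After 0 steps: (0.0000, 0.0000, 0.0000, 1.0000)
After 1 step: (0.2600, 0.2800, 0.2200, 0.2400)
After 2 steps: (0.2360, 0.2676, 0.2348, 0.2616)
After 3 steps: (0.2358, 0.2659, 0.2381, 0.2601)
P(in state 2 after 3 steps) = 0.2381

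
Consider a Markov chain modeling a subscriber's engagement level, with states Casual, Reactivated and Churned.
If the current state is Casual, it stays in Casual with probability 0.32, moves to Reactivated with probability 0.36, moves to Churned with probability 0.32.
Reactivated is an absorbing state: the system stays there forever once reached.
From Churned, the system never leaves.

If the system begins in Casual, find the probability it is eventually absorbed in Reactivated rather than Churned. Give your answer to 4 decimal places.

0.5294

Let h(s) be the probability of absorption at Reactivated starting from transient state s. Then h(Reactivated) = 1 and h(Churned) = 0. By first-step analysis:
h(Casual) = 0.32·h(Casual) + 0.36·1 + 0.32·0
Solving: h(Casual) = 0.5294.
Starting from Casual, the probability is 0.5294.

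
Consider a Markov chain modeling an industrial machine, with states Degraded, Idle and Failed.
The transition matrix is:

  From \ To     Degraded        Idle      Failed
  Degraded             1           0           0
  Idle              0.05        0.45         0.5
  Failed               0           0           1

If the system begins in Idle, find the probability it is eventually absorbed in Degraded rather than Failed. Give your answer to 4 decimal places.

0.0909

Let h(s) be the probability of absorption at Degraded starting from transient state s. Then h(Degraded) = 1 and h(Failed) = 0. By first-step analysis:
h(Idle) = 0.05·1 + 0.45·h(Idle) + 0.5·0
Solving: h(Idle) = 0.0909.
Starting from Idle, the probability is 0.0909.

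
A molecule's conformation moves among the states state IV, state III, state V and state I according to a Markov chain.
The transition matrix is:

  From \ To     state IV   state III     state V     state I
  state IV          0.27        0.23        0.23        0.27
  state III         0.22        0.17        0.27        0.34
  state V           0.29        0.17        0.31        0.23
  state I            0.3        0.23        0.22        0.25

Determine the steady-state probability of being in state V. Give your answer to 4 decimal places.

Let the stationary distribution be π with π = πP and π_1 + π_2 + π_3 + π_4 = 1.
π_1 = 0.27·π_1 + 0.22·π_2 + 0.29·π_3 + 0.3·π_4
π_2 = 0.23·π_1 + 0.17·π_2 + 0.17·π_3 + 0.23·π_4
π_3 = 0.23·π_1 + 0.27·π_2 + 0.31·π_3 + 0.22·π_4
Solving with the normalization constraint gives π = (0.2730, 0.2025, 0.2559, 0.2686).
So the stationary probability of state V is 0.2559.

0.2559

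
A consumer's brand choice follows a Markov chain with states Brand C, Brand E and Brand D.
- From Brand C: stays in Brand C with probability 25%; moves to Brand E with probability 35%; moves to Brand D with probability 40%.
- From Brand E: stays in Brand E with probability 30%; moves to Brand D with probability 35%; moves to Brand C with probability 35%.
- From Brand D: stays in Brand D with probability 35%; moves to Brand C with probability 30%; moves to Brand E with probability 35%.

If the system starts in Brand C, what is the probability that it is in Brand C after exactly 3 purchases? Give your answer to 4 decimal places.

0.3014

Propagate the distribution vector 3 purchases from Brand C.
After 0 purchases: (1.0000, 0.0000, 0.0000)
After 1 purchase: (0.2500, 0.3500, 0.4000)
After 2 purchases: (0.3050, 0.3325, 0.3625)
After 3 purchases: (0.3014, 0.3334, 0.3653)
P(in Brand C after 3 purchases) = 0.3014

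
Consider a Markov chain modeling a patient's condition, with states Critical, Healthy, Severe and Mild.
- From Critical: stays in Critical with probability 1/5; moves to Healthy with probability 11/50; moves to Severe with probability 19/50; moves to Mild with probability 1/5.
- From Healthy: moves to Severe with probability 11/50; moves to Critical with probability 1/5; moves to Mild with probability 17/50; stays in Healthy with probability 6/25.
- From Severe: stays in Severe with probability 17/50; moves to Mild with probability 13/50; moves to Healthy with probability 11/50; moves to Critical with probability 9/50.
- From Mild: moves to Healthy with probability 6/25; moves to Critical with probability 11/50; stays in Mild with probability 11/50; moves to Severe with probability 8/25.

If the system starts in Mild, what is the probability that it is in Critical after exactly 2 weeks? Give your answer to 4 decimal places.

0.1980

Propagate the distribution vector 2 weeks from Mild.
After 0 weeks: (0.0000, 0.0000, 0.0000, 1.0000)
After 1 week: (0.2200, 0.2400, 0.3200, 0.2200)
After 2 weeks: (0.1980, 0.2292, 0.3156, 0.2572)
P(in Critical after 2 weeks) = 0.1980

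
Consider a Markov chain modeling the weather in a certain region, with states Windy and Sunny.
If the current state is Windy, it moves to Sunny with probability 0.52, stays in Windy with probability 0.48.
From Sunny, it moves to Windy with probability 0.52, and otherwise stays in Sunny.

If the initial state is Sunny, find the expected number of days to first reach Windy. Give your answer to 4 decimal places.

Let t(s) be the expected number of days to first reach Windy from state s, with t(Windy) = 0. Conditioning on the first day:
t(Sunny) = 1 + 0.48·t(Sunny)
Solving: t(Sunny) = 1.9231.
Expected days from Sunny to Windy: 1.9231.

1.9231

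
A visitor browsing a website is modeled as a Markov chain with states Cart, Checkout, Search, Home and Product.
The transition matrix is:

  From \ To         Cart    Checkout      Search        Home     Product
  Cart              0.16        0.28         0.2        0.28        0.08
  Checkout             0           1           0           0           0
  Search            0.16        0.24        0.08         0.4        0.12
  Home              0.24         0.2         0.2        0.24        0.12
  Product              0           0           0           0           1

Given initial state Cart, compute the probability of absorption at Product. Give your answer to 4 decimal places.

Let h(s) be the probability of absorption at Product starting from transient state s. Then h(Product) = 1 and h(Checkout) = 0. By first-step analysis:
h(Cart) = 0.16·h(Cart) + 0.28·0 + 0.2·h(Search) + 0.28·h(Home) + 0.08·1
h(Search) = 0.16·h(Cart) + 0.24·0 + 0.08·h(Search) + 0.4·h(Home) + 0.12·1
h(Home) = 0.24·h(Cart) + 0.2·0 + 0.2·h(Search) + 0.24·h(Home) + 0.12·1
Solving: h(Cart) = 0.2834, h(Search) = 0.3244, h(Home) = 0.3328.
Starting from Cart, the probability is 0.2834.

0.2834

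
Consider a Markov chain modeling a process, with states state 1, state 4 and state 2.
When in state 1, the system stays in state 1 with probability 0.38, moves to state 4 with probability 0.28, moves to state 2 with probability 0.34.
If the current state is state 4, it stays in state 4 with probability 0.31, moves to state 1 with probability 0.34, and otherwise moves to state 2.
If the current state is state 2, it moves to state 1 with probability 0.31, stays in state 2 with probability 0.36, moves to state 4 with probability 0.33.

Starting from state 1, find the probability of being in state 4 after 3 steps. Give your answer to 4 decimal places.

Propagate the distribution vector 3 steps from state 1.
After 0 steps: (1.0000, 0.0000, 0.0000)
After 1 step: (0.3800, 0.2800, 0.3400)
After 2 steps: (0.3450, 0.3054, 0.3496)
After 3 steps: (0.3433, 0.3066, 0.3500)
P(in state 4 after 3 steps) = 0.3066

0.3066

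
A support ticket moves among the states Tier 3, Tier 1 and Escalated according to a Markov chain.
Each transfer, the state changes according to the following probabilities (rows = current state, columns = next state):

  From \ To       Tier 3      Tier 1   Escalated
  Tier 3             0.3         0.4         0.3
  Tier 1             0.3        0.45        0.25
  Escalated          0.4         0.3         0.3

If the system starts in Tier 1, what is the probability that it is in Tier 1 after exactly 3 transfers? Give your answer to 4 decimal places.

0.3921

Propagate the distribution vector 3 transfers from Tier 1.
After 0 transfers: (0.0000, 1.0000, 0.0000)
After 1 transfer: (0.3000, 0.4500, 0.2500)
After 2 transfers: (0.3250, 0.3975, 0.2775)
After 3 transfers: (0.3278, 0.3921, 0.2801)
P(in Tier 1 after 3 transfers) = 0.3921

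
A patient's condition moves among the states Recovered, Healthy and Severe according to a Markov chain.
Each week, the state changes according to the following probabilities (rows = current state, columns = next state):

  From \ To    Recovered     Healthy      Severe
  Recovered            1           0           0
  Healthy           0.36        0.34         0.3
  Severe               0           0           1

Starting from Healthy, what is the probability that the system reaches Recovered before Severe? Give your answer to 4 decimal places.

0.5455

Let h(s) be the probability of absorption at Recovered starting from transient state s. Then h(Recovered) = 1 and h(Severe) = 0. By first-step analysis:
h(Healthy) = 0.36·1 + 0.34·h(Healthy) + 0.3·0
Solving: h(Healthy) = 0.5455.
Starting from Healthy, the probability is 0.5455.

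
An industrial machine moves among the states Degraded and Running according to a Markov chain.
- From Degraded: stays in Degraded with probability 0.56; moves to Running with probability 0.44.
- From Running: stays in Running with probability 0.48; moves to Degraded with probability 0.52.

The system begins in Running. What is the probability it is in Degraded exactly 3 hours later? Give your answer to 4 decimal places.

Propagate the distribution vector 3 hours from Running.
After 0 hours: (0.0000, 1.0000)
After 1 hour: (0.5200, 0.4800)
After 2 hours: (0.5408, 0.4592)
After 3 hours: (0.5416, 0.4584)
P(in Degraded after 3 hours) = 0.5416

0.5416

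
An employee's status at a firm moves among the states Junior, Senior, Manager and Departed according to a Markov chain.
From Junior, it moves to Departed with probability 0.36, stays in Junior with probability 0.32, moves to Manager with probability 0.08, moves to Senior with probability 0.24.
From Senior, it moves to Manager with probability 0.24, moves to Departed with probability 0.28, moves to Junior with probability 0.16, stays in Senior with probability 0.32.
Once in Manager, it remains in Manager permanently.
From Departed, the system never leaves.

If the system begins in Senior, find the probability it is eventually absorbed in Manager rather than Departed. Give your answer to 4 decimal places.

0.4151

Let h(s) be the probability of absorption at Manager starting from transient state s. Then h(Manager) = 1 and h(Departed) = 0. By first-step analysis:
h(Junior) = 0.32·h(Junior) + 0.24·h(Senior) + 0.08·1 + 0.36·0
h(Senior) = 0.16·h(Junior) + 0.32·h(Senior) + 0.24·1 + 0.28·0
Solving: h(Junior) = 0.2642, h(Senior) = 0.4151.
Starting from Senior, the probability is 0.4151.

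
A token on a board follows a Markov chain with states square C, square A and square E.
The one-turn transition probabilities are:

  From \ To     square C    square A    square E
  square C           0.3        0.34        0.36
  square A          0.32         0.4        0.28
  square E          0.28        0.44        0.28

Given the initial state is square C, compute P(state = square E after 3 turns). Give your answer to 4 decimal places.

Propagate the distribution vector 3 turns from square C.
After 0 turns: (1.0000, 0.0000, 0.0000)
After 1 turn: (0.3000, 0.3400, 0.3600)
After 2 turns: (0.2996, 0.3964, 0.3040)
After 3 turns: (0.3018, 0.3942, 0.3040)
P(in square E after 3 turns) = 0.3040

0.3040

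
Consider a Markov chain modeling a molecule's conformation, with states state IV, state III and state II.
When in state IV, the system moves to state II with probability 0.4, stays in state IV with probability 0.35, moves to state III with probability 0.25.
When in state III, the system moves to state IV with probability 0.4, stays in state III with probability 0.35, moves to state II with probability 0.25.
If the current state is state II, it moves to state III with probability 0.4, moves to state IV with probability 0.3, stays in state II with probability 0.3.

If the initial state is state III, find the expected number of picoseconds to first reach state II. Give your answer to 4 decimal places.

Let t(s) be the expected number of picoseconds to first reach state II from state s, with t(state II) = 0. Conditioning on the first picosecond:
t(state IV) = 1 + 0.35·t(state IV) + 0.25·t(state III)
t(state III) = 1 + 0.4·t(state IV) + 0.35·t(state III)
Solving: t(state IV) = 2.7907, t(state III) = 3.2558.
Expected picoseconds from state III to state II: 3.2558.

3.2558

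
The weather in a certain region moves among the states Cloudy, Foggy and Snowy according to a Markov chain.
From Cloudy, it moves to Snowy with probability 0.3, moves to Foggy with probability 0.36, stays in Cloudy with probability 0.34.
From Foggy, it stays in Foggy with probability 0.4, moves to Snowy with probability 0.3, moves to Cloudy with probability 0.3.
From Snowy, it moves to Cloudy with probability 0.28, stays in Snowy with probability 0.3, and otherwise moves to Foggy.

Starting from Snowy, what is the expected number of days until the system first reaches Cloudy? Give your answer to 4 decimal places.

3.4694

Let t(s) be the expected number of days to first reach Cloudy from state s, with t(Cloudy) = 0. Conditioning on the first day:
t(Foggy) = 1 + 0.4·t(Foggy) + 0.3·t(Snowy)
t(Snowy) = 1 + 0.42·t(Foggy) + 0.3·t(Snowy)
Solving: t(Foggy) = 3.4014, t(Snowy) = 3.4694.
Expected days from Snowy to Cloudy: 3.4694.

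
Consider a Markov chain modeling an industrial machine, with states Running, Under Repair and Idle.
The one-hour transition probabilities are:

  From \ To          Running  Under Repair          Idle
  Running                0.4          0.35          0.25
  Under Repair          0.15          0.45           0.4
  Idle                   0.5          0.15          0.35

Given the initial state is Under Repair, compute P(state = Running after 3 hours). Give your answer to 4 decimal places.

Propagate the distribution vector 3 hours from Under Repair.
After 0 hours: (0.0000, 1.0000, 0.0000)
After 1 hour: (0.1500, 0.4500, 0.4000)
After 2 hours: (0.3275, 0.3150, 0.3575)
After 3 hours: (0.3570, 0.3100, 0.3330)
P(in Running after 3 hours) = 0.3570

0.3570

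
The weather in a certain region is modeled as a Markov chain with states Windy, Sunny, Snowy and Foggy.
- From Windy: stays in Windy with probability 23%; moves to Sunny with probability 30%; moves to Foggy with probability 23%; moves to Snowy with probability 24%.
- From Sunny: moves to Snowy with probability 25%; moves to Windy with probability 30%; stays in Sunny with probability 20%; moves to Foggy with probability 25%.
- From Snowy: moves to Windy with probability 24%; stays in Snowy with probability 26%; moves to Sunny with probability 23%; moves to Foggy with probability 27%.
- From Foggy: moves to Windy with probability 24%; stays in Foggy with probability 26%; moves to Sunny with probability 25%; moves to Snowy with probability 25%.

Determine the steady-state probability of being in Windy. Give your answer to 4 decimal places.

0.2522

Let the stationary distribution be π with π = πP and π_1 + π_2 + π_3 + π_4 = 1.
π_1 = 0.23·π_1 + 0.3·π_2 + 0.24·π_3 + 0.24·π_4
π_2 = 0.3·π_1 + 0.2·π_2 + 0.23·π_3 + 0.25·π_4
π_3 = 0.24·π_1 + 0.25·π_2 + 0.26·π_3 + 0.25·π_4
Solving with the normalization constraint gives π = (0.2522, 0.2453, 0.2500, 0.2525).
So the stationary probability of Windy is 0.2522.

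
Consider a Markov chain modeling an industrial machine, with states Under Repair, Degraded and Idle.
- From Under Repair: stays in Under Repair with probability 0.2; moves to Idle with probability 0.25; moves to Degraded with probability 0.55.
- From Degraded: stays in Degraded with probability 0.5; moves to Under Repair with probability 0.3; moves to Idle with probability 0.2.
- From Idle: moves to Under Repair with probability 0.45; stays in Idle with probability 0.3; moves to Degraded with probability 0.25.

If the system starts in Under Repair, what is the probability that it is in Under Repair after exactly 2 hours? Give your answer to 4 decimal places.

Sum over the intermediate state after 1 hour:
P = P(Under Repair→Under Repair)·P(Under Repair→Under Repair) + P(Under Repair→Degraded)·P(Degraded→Under Repair) + P(Under Repair→Idle)·P(Idle→Under Repair)
  = 0.2×0.2 + 0.55×0.3 + 0.25×0.45
  = 0.0400 + 0.1650 + 0.1125 = 0.3175

0.3175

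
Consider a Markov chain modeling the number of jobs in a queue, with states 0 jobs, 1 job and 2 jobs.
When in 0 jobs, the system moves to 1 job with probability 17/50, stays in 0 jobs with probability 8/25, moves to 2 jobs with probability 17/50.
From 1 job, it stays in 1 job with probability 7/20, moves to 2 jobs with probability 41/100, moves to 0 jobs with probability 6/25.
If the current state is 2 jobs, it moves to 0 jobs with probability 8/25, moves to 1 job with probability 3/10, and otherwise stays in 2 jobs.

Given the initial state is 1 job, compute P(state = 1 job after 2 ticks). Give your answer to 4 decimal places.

0.3271

Sum over the intermediate state after 1 tick:
P = P(1 job→0 jobs)·P(0 jobs→1 job) + P(1 job→1 job)·P(1 job→1 job) + P(1 job→2 jobs)·P(2 jobs→1 job)
  = 0.24×0.34 + 0.35×0.35 + 0.41×0.3
  = 0.0816 + 0.1225 + 0.1230 = 0.3271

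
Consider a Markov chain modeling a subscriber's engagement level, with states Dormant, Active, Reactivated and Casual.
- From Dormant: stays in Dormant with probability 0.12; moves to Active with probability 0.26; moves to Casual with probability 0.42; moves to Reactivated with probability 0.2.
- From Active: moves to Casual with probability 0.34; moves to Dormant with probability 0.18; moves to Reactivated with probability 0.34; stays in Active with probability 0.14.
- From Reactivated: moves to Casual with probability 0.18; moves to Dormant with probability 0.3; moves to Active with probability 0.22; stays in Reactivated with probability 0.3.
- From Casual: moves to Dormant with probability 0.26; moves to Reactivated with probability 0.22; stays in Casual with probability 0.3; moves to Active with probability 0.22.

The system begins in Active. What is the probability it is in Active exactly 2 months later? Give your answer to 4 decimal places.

Propagate the distribution vector 2 months from Active.
After 0 months: (0.0000, 1.0000, 0.0000, 0.0000)
After 1 month: (0.1800, 0.1400, 0.3400, 0.3400)
After 2 months: (0.2372, 0.2160, 0.2604, 0.2864)
P(in Active after 2 months) = 0.2160

0.2160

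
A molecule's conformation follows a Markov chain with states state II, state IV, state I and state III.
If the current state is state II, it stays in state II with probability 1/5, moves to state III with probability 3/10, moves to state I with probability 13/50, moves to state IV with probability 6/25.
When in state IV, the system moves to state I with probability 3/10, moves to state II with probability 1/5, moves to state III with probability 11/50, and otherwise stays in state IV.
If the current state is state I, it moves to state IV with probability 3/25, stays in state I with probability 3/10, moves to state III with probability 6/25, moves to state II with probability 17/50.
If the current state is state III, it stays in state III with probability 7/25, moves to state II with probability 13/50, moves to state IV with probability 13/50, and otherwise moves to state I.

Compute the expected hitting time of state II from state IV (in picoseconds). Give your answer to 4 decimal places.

3.9520

Let t(s) be the expected number of picoseconds to first reach state II from state s, with t(state II) = 0. Conditioning on the first picosecond:
t(state IV) = 1 + 0.28·t(state IV) + 0.3·t(state I) + 0.22·t(state III)
t(state I) = 1 + 0.12·t(state IV) + 0.3·t(state I) + 0.24·t(state III)
t(state III) = 1 + 0.26·t(state IV) + 0.2·t(state I) + 0.28·t(state III)
Solving: t(state IV) = 3.9520, t(state I) = 3.3949, t(state III) = 3.7590.
Expected picoseconds from state IV to state II: 3.9520.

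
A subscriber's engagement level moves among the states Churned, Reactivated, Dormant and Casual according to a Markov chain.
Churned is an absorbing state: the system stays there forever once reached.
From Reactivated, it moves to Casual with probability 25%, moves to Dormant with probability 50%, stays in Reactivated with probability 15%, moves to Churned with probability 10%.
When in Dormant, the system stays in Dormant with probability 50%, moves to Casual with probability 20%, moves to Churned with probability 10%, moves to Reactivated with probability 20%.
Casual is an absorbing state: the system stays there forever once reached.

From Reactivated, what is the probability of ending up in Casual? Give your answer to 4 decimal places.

0.6923

Let h(s) be the probability of absorption at Casual starting from transient state s. Then h(Casual) = 1 and h(Churned) = 0. By first-step analysis:
h(Reactivated) = 0.1·0 + 0.15·h(Reactivated) + 0.5·h(Dormant) + 0.25·1
h(Dormant) = 0.1·0 + 0.2·h(Reactivated) + 0.5·h(Dormant) + 0.2·1
Solving: h(Reactivated) = 0.6923, h(Dormant) = 0.6769.
Starting from Reactivated, the probability is 0.6923.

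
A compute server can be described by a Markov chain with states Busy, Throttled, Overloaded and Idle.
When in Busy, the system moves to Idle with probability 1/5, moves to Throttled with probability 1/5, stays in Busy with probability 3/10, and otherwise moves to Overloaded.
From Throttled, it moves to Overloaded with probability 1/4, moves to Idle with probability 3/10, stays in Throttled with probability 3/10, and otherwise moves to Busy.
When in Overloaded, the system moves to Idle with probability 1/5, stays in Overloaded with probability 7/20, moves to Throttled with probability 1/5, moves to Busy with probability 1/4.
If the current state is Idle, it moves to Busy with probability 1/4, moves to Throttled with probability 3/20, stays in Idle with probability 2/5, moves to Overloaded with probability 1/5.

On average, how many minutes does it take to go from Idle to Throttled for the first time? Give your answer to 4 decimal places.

5.6667

Let t(s) be the expected number of minutes to first reach Throttled from state s, with t(Throttled) = 0. Conditioning on the first minute:
t(Busy) = 1 + 0.3·t(Busy) + 0.3·t(Overloaded) + 0.2·t(Idle)
t(Overloaded) = 1 + 0.25·t(Busy) + 0.35·t(Overloaded) + 0.2·t(Idle)
t(Idle) = 1 + 0.25·t(Busy) + 0.2·t(Overloaded) + 0.4·t(Idle)
Solving: t(Busy) = 5.3333, t(Overloaded) = 5.3333, t(Idle) = 5.6667.
Expected minutes from Idle to Throttled: 5.6667.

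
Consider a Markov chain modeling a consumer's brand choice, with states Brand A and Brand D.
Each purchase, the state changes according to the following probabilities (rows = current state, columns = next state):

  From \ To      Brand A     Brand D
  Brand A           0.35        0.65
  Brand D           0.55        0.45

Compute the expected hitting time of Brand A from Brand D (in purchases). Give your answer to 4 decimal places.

1.8182

Let t(s) be the expected number of purchases to first reach Brand A from state s, with t(Brand A) = 0. Conditioning on the first purchase:
t(Brand D) = 1 + 0.45·t(Brand D)
Solving: t(Brand D) = 1.8182.
Expected purchases from Brand D to Brand A: 1.8182.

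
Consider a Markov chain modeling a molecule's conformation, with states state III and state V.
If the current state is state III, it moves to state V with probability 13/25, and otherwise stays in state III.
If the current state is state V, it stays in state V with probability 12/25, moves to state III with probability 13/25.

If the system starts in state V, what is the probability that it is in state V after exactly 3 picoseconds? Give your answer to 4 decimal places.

0.5000

Propagate the distribution vector 3 picoseconds from state V.
After 0 picoseconds: (0.0000, 1.0000)
After 1 picosecond: (0.5200, 0.4800)
After 2 picoseconds: (0.4992, 0.5008)
After 3 picoseconds: (0.5000, 0.5000)
P(in state V after 3 picoseconds) = 0.5000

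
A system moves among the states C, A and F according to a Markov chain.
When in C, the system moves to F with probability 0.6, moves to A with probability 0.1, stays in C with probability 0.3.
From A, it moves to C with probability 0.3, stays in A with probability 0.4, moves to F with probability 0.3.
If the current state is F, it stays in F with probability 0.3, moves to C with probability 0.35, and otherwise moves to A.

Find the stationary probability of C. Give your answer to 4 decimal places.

Let the stationary distribution be π with π = πP and π_1 + π_2 + π_3 = 1.
π_1 = 0.3·π_1 + 0.3·π_2 + 0.35·π_3
π_2 = 0.1·π_1 + 0.4·π_2 + 0.35·π_3
Solving with the normalization constraint gives π = (0.3198, 0.2843, 0.3959).
So the stationary probability of C is 0.3198.

0.3198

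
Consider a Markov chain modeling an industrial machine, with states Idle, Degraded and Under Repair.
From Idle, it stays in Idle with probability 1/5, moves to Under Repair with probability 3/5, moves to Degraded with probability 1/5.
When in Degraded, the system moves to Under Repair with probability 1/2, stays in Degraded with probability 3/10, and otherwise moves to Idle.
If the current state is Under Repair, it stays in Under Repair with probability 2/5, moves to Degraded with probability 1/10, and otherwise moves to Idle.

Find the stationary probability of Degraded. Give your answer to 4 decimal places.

0.1682

Let the stationary distribution be π with π = πP and π_1 + π_2 + π_3 = 1.
π_1 = 0.2·π_1 + 0.2·π_2 + 0.5·π_3
π_2 = 0.2·π_1 + 0.3·π_2 + 0.1·π_3
Solving with the normalization constraint gives π = (0.3458, 0.1682, 0.4860).
So the stationary probability of Degraded is 0.1682.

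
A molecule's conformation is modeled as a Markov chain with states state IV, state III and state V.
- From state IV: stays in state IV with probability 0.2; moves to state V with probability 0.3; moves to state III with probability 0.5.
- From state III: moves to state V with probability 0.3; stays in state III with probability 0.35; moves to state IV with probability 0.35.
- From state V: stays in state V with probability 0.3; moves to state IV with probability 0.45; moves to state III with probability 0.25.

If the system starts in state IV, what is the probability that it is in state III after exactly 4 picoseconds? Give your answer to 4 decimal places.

Propagate the distribution vector 4 picoseconds from state IV.
After 0 picoseconds: (1.0000, 0.0000, 0.0000)
After 1 picosecond: (0.2000, 0.5000, 0.3000)
After 2 picoseconds: (0.3500, 0.3500, 0.3000)
After 3 picoseconds: (0.3275, 0.3725, 0.3000)
After 4 picoseconds: (0.3309, 0.3691, 0.3000)
P(in state III after 4 picoseconds) = 0.3691

0.3691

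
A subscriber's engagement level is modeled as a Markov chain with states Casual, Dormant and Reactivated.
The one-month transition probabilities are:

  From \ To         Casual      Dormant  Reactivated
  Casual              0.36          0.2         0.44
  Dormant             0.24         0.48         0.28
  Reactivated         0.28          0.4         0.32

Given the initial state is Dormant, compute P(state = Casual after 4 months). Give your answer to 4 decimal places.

0.2879

Propagate the distribution vector 4 months from Dormant.
After 0 months: (0.0000, 1.0000, 0.0000)
After 1 month: (0.2400, 0.4800, 0.2800)
After 2 months: (0.2800, 0.3904, 0.3296)
After 3 months: (0.2868, 0.3752, 0.3380)
After 4 months: (0.2879, 0.3727, 0.3394)
P(in Casual after 4 months) = 0.2879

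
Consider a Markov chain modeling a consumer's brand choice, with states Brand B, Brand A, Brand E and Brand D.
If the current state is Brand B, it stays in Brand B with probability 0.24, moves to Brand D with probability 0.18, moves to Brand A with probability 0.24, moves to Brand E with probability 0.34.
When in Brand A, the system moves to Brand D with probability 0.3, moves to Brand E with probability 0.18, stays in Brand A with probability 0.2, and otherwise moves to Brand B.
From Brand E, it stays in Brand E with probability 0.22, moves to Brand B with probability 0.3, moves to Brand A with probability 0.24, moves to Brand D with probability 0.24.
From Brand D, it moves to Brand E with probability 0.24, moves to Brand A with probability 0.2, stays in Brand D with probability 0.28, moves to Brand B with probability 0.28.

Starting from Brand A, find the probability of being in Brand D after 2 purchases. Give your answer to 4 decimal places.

Propagate the distribution vector 2 purchases from Brand A.
After 0 purchases: (0.0000, 1.0000, 0.0000, 0.0000)
After 1 purchase: (0.3200, 0.2000, 0.1800, 0.3000)
After 2 purchases: (0.2788, 0.2200, 0.2564, 0.2448)
P(in Brand D after 2 purchases) = 0.2448

0.2448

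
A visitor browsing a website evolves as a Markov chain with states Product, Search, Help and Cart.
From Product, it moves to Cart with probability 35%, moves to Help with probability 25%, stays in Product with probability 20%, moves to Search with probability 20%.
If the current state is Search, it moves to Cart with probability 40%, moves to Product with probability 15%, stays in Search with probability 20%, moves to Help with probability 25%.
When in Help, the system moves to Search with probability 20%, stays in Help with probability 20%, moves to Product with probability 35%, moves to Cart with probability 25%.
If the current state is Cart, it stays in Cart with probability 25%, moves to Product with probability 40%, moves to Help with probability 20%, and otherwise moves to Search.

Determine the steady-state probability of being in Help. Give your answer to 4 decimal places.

Let the stationary distribution be π with π = πP and π_1 + π_2 + π_3 + π_4 = 1.
π_1 = 0.2·π_1 + 0.15·π_2 + 0.35·π_3 + 0.4·π_4
π_2 = 0.2·π_1 + 0.2·π_2 + 0.2·π_3 + 0.15·π_4
π_3 = 0.25·π_1 + 0.25·π_2 + 0.2·π_3 + 0.2·π_4
Solving with the normalization constraint gives π = (0.2855, 0.1847, 0.2235, 0.3063).
So the stationary probability of Help is 0.2235.

0.2235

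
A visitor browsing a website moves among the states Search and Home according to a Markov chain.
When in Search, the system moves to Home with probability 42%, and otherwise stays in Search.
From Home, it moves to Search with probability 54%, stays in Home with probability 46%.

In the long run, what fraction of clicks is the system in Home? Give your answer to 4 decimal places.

Let the stationary distribution be π with π = πP and π_1 + π_2 = 1.
π_1 = 0.58·π_1 + 0.54·π_2
Solving with the normalization constraint gives π = (0.5625, 0.4375).
So the stationary probability of Home is 0.4375.

0.4375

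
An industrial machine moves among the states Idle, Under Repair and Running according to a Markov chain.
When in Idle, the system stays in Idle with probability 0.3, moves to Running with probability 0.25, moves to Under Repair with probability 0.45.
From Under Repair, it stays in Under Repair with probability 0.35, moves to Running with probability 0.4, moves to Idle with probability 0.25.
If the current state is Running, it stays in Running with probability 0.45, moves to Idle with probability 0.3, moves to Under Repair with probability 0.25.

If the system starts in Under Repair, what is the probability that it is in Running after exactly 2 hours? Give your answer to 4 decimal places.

Sum over the intermediate state after 1 hour:
P = P(Under Repair→Idle)·P(Idle→Running) + P(Under Repair→Under Repair)·P(Under Repair→Running) + P(Under Repair→Running)·P(Running→Running)
  = 0.25×0.25 + 0.35×0.4 + 0.4×0.45
  = 0.0625 + 0.1400 + 0.1800 = 0.3825

0.3825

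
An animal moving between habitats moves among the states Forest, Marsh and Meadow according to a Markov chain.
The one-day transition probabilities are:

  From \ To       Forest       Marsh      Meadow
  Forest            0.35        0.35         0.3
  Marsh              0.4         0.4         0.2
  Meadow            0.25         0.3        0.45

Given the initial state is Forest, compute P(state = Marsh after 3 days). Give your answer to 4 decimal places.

Propagate the distribution vector 3 days from Forest.
After 0 days: (1.0000, 0.0000, 0.0000)
After 1 day: (0.3500, 0.3500, 0.3000)
After 2 days: (0.3375, 0.3525, 0.3100)
After 3 days: (0.3366, 0.3521, 0.3113)
P(in Marsh after 3 days) = 0.3521

0.3521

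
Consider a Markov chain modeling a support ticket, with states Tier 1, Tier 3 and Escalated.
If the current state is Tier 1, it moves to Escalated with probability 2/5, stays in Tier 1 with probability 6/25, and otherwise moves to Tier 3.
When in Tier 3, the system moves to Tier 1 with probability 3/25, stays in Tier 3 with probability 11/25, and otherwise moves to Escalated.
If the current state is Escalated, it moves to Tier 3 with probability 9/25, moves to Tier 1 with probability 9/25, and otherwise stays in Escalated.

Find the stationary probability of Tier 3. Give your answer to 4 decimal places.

0.3913

Let the stationary distribution be π with π = πP and π_1 + π_2 + π_3 = 1.
π_1 = 0.24·π_1 + 0.12·π_2 + 0.36·π_3
π_2 = 0.36·π_1 + 0.44·π_2 + 0.36·π_3
Solving with the normalization constraint gives π = (0.2376, 0.3913, 0.3711).
So the stationary probability of Tier 3 is 0.3913.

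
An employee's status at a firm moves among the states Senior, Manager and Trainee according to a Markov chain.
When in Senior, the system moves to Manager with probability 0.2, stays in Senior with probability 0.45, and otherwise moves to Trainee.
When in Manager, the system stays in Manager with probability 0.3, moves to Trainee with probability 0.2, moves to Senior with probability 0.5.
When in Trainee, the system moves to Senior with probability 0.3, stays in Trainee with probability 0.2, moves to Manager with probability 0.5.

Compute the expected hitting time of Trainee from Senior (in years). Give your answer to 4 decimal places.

Let t(s) be the expected number of years to first reach Trainee from state s, with t(Trainee) = 0. Conditioning on the first year:
t(Senior) = 1 + 0.45·t(Senior) + 0.2·t(Manager)
t(Manager) = 1 + 0.5·t(Senior) + 0.3·t(Manager)
Solving: t(Senior) = 3.1579, t(Manager) = 3.6842.
Expected years from Senior to Trainee: 3.1579.

3.1579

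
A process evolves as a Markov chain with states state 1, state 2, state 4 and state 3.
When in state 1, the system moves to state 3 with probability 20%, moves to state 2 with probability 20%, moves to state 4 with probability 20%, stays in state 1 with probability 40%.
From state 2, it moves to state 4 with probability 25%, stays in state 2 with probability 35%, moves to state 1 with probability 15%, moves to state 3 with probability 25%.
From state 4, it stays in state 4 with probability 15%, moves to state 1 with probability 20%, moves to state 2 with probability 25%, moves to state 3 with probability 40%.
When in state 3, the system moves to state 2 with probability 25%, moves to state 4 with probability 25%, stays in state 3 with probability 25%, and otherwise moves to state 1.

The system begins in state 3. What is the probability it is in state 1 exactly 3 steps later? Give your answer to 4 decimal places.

0.2506

Propagate the distribution vector 3 steps from state 3.
After 0 steps: (0.0000, 0.0000, 0.0000, 1.0000)
After 1 step: (0.2500, 0.2500, 0.2500, 0.2500)
After 2 steps: (0.2500, 0.2625, 0.2125, 0.2750)
After 3 steps: (0.2506, 0.2638, 0.2163, 0.2694)
P(in state 1 after 3 steps) = 0.2506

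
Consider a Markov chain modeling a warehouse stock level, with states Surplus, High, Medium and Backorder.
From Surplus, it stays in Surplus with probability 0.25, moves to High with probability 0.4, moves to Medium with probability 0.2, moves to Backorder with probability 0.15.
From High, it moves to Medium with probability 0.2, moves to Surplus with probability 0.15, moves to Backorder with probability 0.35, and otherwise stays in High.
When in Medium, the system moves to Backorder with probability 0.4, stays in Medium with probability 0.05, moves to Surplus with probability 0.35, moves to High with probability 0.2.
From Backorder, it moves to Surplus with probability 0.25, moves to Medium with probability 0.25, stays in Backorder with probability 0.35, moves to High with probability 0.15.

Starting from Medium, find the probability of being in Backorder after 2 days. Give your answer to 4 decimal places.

0.2825

Propagate the distribution vector 2 days from Medium.
After 0 days: (0.0000, 0.0000, 1.0000, 0.0000)
After 1 day: (0.3500, 0.2000, 0.0500, 0.4000)
After 2 days: (0.2350, 0.2700, 0.2125, 0.2825)
P(in Backorder after 2 days) = 0.2825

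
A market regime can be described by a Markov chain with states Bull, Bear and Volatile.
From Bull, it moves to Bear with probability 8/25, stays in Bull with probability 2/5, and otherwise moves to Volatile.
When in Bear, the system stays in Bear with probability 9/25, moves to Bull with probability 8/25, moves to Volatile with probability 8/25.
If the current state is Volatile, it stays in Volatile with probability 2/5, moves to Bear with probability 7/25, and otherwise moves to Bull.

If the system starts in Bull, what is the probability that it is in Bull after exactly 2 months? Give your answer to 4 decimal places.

Sum over the intermediate state after 1 month:
P = P(Bull→Bull)·P(Bull→Bull) + P(Bull→Bear)·P(Bear→Bull) + P(Bull→Volatile)·P(Volatile→Bull)
  = 0.4×0.4 + 0.32×0.32 + 0.28×0.32
  = 0.1600 + 0.1024 + 0.0896 = 0.3520

0.3520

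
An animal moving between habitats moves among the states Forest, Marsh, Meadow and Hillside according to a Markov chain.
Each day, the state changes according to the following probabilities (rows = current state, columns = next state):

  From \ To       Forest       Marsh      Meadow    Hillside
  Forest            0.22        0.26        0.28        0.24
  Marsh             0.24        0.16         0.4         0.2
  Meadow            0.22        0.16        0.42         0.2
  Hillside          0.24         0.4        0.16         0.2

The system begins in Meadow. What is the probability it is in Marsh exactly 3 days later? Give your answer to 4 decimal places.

0.2328

Propagate the distribution vector 3 days from Meadow.
After 0 days: (0.0000, 0.0000, 1.0000, 0.0000)
After 1 day: (0.2200, 0.1600, 0.4200, 0.2000)
After 2 days: (0.2272, 0.2300, 0.3340, 0.2088)
After 3 days: (0.2288, 0.2328, 0.3293, 0.2091)
P(in Marsh after 3 days) = 0.2328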